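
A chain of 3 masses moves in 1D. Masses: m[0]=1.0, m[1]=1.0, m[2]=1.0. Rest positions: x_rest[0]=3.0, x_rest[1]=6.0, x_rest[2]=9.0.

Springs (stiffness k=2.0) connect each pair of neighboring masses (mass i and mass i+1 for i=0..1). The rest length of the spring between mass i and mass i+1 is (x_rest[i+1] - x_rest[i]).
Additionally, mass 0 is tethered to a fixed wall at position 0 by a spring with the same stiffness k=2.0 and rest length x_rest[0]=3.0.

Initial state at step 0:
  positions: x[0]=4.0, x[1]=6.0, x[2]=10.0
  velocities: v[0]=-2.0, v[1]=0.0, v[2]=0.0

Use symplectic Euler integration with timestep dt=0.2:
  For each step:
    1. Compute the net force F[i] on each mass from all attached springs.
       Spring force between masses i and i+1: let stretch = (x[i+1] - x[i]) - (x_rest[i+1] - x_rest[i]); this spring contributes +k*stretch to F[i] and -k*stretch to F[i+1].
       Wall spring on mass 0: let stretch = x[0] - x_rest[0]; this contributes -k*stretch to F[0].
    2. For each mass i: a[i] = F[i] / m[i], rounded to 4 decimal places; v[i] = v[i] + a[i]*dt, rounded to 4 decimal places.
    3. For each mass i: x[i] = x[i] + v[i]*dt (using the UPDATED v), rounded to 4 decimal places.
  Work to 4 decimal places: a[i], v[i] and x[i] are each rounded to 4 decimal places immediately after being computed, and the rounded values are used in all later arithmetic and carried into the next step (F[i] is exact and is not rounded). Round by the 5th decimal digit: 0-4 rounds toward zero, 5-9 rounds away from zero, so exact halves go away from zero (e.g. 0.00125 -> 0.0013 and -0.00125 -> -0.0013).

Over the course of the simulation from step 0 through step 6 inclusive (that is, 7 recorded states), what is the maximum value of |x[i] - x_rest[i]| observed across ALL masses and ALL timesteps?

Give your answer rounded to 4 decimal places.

Step 0: x=[4.0000 6.0000 10.0000] v=[-2.0000 0.0000 0.0000]
Step 1: x=[3.4400 6.1600 9.9200] v=[-2.8000 0.8000 -0.4000]
Step 2: x=[2.8224 6.4032 9.7792] v=[-3.0880 1.2160 -0.7040]
Step 3: x=[2.2655 6.6300 9.6083] v=[-2.7846 1.1341 -0.8544]
Step 4: x=[1.8765 6.7459 9.4392] v=[-1.9450 0.5796 -0.8457]
Step 5: x=[1.7269 6.6877 9.2946] v=[-0.7478 -0.2908 -0.7230]
Step 6: x=[1.8361 6.4412 9.1814] v=[0.5458 -1.2324 -0.5658]
Max displacement = 1.2731

Answer: 1.2731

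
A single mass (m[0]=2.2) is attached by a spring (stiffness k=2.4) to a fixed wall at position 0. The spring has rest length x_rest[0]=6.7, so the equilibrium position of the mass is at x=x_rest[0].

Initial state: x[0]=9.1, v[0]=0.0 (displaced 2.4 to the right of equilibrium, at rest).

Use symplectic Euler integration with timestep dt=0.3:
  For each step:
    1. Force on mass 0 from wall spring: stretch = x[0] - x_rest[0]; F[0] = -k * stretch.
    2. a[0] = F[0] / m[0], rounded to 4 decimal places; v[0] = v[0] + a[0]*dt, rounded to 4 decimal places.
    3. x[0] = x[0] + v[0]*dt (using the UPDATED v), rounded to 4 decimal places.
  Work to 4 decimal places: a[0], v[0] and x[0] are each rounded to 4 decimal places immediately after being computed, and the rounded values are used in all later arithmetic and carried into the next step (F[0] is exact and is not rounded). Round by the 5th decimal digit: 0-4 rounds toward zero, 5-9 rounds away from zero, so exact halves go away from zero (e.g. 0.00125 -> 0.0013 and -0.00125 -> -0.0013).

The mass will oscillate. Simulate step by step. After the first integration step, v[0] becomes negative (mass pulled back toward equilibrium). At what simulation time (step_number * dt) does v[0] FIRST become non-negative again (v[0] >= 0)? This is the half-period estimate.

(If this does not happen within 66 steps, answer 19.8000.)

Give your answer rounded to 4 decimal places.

Answer: 3.0000

Derivation:
Step 0: x=[9.1000] v=[0.0000]
Step 1: x=[8.8644] v=[-0.7855]
Step 2: x=[8.4162] v=[-1.4939]
Step 3: x=[7.7995] v=[-2.0556]
Step 4: x=[7.0749] v=[-2.4155]
Step 5: x=[6.3134] v=[-2.5382]
Step 6: x=[5.5899] v=[-2.4117]
Step 7: x=[4.9754] v=[-2.0484]
Step 8: x=[4.5302] v=[-1.4840]
Step 9: x=[4.2980] v=[-0.7739]
Step 10: x=[4.3017] v=[0.0122]
First v>=0 after going negative at step 10, time=3.0000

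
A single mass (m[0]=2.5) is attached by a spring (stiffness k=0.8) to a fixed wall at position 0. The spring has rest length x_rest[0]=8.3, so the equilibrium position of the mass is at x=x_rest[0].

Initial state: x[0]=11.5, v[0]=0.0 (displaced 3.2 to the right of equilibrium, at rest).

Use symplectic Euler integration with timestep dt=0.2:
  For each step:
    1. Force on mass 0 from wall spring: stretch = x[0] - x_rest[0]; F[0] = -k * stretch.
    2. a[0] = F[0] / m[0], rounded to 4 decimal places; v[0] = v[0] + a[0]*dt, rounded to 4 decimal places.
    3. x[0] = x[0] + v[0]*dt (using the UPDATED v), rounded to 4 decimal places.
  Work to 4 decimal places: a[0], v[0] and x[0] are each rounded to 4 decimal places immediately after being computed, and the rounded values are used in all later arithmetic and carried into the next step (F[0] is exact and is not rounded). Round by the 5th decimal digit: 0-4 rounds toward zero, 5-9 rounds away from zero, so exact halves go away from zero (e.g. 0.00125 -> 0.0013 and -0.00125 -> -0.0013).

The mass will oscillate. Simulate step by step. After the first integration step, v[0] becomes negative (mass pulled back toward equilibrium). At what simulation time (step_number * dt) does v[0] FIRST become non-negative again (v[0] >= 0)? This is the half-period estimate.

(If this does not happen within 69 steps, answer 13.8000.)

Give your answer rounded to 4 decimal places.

Answer: 5.6000

Derivation:
Step 0: x=[11.5000] v=[0.0000]
Step 1: x=[11.4590] v=[-0.2048]
Step 2: x=[11.3776] v=[-0.4070]
Step 3: x=[11.2568] v=[-0.6040]
Step 4: x=[11.0982] v=[-0.7932]
Step 5: x=[10.9037] v=[-0.9723]
Step 6: x=[10.6759] v=[-1.1389]
Step 7: x=[10.4177] v=[-1.2910]
Step 8: x=[10.1324] v=[-1.4265]
Step 9: x=[9.8236] v=[-1.5438]
Step 10: x=[9.4953] v=[-1.6413]
Step 11: x=[9.1517] v=[-1.7178]
Step 12: x=[8.7972] v=[-1.7723]
Step 13: x=[8.4364] v=[-1.8041]
Step 14: x=[8.0738] v=[-1.8128]
Step 15: x=[7.7141] v=[-1.7983]
Step 16: x=[7.3619] v=[-1.7608]
Step 17: x=[7.0217] v=[-1.7008]
Step 18: x=[6.6979] v=[-1.6190]
Step 19: x=[6.3946] v=[-1.5165]
Step 20: x=[6.1157] v=[-1.3946]
Step 21: x=[5.8647] v=[-1.2548]
Step 22: x=[5.6449] v=[-1.0989]
Step 23: x=[5.4591] v=[-0.9290]
Step 24: x=[5.3097] v=[-0.7472]
Step 25: x=[5.1985] v=[-0.5558]
Step 26: x=[5.1270] v=[-0.3573]
Step 27: x=[5.0962] v=[-0.1542]
Step 28: x=[5.1064] v=[0.0508]
First v>=0 after going negative at step 28, time=5.6000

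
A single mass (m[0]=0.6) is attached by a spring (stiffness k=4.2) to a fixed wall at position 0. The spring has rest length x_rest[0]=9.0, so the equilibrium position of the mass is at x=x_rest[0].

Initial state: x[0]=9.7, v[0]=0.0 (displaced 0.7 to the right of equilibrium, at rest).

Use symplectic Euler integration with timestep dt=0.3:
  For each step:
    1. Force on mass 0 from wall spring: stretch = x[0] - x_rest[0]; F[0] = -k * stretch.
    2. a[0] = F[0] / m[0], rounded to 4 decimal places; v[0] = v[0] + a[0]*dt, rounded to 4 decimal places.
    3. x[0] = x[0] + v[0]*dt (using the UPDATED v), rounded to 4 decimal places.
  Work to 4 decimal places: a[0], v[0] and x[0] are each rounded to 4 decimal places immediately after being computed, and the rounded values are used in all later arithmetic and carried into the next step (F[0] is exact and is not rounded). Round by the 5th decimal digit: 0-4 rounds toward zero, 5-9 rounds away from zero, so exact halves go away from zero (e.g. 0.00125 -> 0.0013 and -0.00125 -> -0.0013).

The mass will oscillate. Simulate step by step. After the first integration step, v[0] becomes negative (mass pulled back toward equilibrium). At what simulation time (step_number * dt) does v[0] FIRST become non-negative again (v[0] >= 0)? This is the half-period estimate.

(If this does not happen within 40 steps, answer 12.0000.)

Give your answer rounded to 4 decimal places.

Answer: 1.2000

Derivation:
Step 0: x=[9.7000] v=[0.0000]
Step 1: x=[9.2590] v=[-1.4700]
Step 2: x=[8.6548] v=[-2.0139]
Step 3: x=[8.2681] v=[-1.2890]
Step 4: x=[8.3425] v=[0.2480]
First v>=0 after going negative at step 4, time=1.2000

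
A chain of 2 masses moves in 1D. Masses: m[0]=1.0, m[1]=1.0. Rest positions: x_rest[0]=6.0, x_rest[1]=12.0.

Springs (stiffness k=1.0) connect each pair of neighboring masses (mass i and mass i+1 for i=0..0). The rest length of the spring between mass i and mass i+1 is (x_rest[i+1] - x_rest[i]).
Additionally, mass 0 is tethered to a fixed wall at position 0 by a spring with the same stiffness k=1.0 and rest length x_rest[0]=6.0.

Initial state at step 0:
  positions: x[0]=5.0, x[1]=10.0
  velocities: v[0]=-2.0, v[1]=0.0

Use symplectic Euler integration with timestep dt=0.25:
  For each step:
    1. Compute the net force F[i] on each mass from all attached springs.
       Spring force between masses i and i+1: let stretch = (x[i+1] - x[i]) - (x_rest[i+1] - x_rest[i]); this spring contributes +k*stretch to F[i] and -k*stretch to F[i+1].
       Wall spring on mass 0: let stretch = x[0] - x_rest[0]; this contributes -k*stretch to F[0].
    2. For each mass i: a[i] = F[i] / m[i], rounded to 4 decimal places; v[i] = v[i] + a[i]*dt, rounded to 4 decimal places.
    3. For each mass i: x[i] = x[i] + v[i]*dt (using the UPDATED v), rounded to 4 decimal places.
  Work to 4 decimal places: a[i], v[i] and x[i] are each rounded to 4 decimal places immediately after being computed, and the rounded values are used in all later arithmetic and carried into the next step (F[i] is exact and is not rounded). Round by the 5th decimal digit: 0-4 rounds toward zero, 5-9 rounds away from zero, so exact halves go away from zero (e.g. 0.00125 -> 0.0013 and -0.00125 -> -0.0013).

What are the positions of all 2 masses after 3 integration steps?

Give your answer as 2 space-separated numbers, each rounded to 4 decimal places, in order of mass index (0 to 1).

Answer: 3.7590 10.2369

Derivation:
Step 0: x=[5.0000 10.0000] v=[-2.0000 0.0000]
Step 1: x=[4.5000 10.0625] v=[-2.0000 0.2500]
Step 2: x=[4.0664 10.1524] v=[-1.7344 0.3594]
Step 3: x=[3.7590 10.2369] v=[-1.2295 0.3379]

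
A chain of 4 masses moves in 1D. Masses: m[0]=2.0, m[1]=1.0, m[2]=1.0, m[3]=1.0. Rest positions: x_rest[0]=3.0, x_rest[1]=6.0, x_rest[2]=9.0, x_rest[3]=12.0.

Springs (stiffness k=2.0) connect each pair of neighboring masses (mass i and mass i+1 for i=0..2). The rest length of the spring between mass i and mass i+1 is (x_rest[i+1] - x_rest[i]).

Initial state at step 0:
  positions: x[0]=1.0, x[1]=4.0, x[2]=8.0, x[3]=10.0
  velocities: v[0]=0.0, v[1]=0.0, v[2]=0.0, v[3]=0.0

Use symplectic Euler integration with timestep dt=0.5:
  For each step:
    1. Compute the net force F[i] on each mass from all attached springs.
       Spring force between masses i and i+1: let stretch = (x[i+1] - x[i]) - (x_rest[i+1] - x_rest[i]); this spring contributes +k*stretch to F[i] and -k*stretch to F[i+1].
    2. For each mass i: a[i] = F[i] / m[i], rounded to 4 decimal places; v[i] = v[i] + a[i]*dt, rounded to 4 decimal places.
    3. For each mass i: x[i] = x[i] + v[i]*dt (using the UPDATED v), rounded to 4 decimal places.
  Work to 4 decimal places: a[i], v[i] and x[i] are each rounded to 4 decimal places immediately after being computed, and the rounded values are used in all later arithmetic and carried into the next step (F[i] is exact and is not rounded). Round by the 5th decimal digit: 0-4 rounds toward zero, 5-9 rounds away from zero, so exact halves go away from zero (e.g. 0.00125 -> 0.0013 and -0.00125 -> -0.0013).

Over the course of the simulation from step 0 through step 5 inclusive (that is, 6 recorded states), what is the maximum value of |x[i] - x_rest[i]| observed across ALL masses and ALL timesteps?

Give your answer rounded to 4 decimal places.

Step 0: x=[1.0000 4.0000 8.0000 10.0000] v=[0.0000 0.0000 0.0000 0.0000]
Step 1: x=[1.0000 4.5000 7.0000 10.5000] v=[0.0000 1.0000 -2.0000 1.0000]
Step 2: x=[1.1250 4.5000 6.5000 10.7500] v=[0.2500 0.0000 -1.0000 0.5000]
Step 3: x=[1.3438 3.8125 7.1250 10.3750] v=[0.4375 -1.3750 1.2500 -0.7500]
Step 4: x=[1.4298 3.5469 7.7188 9.8750] v=[0.1719 -0.5312 1.1875 -1.0000]
Step 5: x=[1.2950 4.3087 7.3047 9.7969] v=[-0.2696 1.5236 -0.8282 -0.1562]
Max displacement = 2.5000

Answer: 2.5000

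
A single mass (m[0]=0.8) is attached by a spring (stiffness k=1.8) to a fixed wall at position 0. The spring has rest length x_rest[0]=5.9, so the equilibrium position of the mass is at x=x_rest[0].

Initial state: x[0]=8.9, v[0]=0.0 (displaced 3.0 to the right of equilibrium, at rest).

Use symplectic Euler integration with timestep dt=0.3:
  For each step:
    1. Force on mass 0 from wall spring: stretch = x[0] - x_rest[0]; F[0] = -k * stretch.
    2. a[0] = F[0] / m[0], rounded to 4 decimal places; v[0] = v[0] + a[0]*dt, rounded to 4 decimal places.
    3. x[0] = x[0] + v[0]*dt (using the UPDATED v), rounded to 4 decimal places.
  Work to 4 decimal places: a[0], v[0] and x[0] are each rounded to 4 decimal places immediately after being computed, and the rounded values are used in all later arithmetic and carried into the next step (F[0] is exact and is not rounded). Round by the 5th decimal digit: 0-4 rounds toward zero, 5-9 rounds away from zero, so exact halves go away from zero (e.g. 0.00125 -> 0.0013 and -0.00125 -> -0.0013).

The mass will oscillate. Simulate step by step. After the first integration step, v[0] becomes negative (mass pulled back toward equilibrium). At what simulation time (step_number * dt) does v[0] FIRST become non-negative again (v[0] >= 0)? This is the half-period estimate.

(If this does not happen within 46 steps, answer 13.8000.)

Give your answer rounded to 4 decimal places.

Step 0: x=[8.9000] v=[0.0000]
Step 1: x=[8.2925] v=[-2.0250]
Step 2: x=[7.2005] v=[-3.6399]
Step 3: x=[5.8452] v=[-4.5177]
Step 4: x=[4.5010] v=[-4.4807]
Step 5: x=[3.4401] v=[-3.5364]
Step 6: x=[2.8773] v=[-1.8760]
Step 7: x=[2.9266] v=[0.1643]
First v>=0 after going negative at step 7, time=2.1000

Answer: 2.1000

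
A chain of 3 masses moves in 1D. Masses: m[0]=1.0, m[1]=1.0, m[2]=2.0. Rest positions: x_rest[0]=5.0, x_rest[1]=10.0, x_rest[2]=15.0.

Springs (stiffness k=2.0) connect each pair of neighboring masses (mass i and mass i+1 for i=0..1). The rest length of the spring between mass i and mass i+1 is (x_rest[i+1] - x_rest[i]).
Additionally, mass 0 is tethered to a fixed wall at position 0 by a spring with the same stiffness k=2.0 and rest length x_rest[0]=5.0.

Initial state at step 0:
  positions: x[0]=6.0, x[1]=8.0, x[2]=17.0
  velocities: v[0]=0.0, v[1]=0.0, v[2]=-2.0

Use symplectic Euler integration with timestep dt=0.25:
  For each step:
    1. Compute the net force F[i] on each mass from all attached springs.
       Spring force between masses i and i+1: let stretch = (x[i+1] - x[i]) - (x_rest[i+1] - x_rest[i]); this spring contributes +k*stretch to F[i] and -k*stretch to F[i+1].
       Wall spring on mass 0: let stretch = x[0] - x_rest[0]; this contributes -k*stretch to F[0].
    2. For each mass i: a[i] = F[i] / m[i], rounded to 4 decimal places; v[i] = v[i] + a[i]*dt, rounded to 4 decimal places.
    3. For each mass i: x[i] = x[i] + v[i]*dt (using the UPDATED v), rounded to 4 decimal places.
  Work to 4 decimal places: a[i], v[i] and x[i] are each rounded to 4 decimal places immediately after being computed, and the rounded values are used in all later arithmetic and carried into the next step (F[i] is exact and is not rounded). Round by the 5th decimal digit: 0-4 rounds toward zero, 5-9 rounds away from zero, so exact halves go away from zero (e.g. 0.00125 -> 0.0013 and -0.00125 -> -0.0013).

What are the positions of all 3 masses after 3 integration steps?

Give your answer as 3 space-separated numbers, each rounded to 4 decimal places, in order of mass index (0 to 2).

Step 0: x=[6.0000 8.0000 17.0000] v=[0.0000 0.0000 -2.0000]
Step 1: x=[5.5000 8.8750 16.2500] v=[-2.0000 3.5000 -3.0000]
Step 2: x=[4.7344 10.2500 15.3516] v=[-3.0625 5.5000 -3.5938]
Step 3: x=[4.0664 11.5733 14.4468] v=[-2.6719 5.2930 -3.6192]

Answer: 4.0664 11.5733 14.4468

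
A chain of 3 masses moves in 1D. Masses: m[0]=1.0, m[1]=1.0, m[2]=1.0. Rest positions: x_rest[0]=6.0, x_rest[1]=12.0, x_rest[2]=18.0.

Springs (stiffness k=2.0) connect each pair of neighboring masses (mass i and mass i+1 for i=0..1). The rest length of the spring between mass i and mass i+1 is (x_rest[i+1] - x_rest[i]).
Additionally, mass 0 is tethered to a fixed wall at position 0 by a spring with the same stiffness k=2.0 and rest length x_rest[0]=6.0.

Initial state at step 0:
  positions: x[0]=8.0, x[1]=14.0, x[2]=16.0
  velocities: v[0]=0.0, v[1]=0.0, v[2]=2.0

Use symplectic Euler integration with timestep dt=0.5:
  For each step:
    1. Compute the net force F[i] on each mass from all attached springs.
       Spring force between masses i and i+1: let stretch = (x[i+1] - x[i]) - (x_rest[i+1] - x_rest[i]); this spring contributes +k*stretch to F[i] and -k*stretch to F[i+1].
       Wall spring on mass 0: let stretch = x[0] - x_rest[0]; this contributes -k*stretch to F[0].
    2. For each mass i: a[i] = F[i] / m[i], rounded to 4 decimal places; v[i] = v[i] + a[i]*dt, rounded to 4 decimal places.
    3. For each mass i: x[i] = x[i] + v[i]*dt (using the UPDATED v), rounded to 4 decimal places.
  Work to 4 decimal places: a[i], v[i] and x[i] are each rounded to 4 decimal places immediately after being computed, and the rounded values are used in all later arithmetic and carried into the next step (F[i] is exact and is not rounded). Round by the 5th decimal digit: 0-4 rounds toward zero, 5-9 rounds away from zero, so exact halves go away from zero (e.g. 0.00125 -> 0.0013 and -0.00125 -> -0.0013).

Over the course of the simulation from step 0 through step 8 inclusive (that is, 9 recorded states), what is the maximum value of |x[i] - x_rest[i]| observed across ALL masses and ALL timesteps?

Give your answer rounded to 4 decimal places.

Step 0: x=[8.0000 14.0000 16.0000] v=[0.0000 0.0000 2.0000]
Step 1: x=[7.0000 12.0000 19.0000] v=[-2.0000 -4.0000 6.0000]
Step 2: x=[5.0000 11.0000 21.5000] v=[-4.0000 -2.0000 5.0000]
Step 3: x=[3.5000 12.2500 21.7500] v=[-3.0000 2.5000 0.5000]
Step 4: x=[4.6250 13.8750 20.2500] v=[2.2500 3.2500 -3.0000]
Step 5: x=[8.0625 14.0625 18.5625] v=[6.8750 0.3750 -3.3750]
Step 6: x=[10.4688 13.5000 17.6250] v=[4.8125 -1.1250 -1.8750]
Step 7: x=[9.1563 13.4844 17.6250] v=[-2.6251 -0.0312 0.0000]
Step 8: x=[5.4297 13.3751 18.5547] v=[-7.4533 -0.2187 1.8594]
Max displacement = 4.4688

Answer: 4.4688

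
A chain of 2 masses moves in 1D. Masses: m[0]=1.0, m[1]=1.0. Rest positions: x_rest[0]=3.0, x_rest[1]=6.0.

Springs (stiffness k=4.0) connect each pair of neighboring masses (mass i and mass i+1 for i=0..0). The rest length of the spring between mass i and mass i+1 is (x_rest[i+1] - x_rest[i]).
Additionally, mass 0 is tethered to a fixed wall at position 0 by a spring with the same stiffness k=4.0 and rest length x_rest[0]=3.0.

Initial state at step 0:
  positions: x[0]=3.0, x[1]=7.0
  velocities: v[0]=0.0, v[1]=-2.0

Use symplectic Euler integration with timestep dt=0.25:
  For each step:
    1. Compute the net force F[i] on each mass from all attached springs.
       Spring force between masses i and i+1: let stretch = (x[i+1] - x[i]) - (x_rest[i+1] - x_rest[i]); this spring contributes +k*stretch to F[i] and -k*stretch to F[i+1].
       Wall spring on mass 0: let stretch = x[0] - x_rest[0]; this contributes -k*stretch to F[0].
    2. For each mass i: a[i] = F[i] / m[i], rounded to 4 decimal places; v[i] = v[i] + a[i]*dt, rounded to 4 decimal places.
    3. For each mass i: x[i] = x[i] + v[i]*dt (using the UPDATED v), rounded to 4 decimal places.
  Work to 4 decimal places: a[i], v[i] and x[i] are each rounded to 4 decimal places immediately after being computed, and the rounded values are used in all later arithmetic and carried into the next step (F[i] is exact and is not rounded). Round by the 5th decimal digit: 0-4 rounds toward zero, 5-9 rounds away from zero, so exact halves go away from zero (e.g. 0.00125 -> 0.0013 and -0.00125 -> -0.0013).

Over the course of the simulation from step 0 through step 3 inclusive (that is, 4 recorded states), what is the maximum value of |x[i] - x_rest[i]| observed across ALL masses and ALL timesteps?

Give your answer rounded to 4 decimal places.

Step 0: x=[3.0000 7.0000] v=[0.0000 -2.0000]
Step 1: x=[3.2500 6.2500] v=[1.0000 -3.0000]
Step 2: x=[3.4375 5.5000] v=[0.7500 -3.0000]
Step 3: x=[3.2813 4.9844] v=[-0.6250 -2.0625]
Max displacement = 1.0156

Answer: 1.0156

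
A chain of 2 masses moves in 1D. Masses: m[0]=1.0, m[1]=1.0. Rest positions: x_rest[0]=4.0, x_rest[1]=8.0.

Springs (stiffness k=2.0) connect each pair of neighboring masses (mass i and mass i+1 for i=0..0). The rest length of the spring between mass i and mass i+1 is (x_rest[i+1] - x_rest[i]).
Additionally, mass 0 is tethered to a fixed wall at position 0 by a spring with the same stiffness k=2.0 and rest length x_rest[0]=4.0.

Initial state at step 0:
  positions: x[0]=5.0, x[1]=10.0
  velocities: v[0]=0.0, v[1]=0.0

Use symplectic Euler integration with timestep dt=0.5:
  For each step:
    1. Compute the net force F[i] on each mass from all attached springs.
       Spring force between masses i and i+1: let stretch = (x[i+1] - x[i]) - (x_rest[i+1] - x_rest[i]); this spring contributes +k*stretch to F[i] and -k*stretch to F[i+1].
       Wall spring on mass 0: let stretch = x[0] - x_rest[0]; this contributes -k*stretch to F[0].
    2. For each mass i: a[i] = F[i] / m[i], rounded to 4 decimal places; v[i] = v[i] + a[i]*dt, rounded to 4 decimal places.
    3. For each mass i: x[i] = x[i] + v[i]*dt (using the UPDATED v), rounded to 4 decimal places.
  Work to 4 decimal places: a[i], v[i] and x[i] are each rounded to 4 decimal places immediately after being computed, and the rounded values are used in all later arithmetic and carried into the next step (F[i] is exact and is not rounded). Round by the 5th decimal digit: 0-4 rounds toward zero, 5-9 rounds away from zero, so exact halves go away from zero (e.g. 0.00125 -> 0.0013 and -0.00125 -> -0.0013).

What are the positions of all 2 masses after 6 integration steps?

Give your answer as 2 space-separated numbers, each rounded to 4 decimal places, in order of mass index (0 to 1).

Step 0: x=[5.0000 10.0000] v=[0.0000 0.0000]
Step 1: x=[5.0000 9.5000] v=[0.0000 -1.0000]
Step 2: x=[4.7500 8.7500] v=[-0.5000 -1.5000]
Step 3: x=[4.1250 8.0000] v=[-1.2500 -1.5000]
Step 4: x=[3.3750 7.3125] v=[-1.5000 -1.3750]
Step 5: x=[2.9063 6.6563] v=[-0.9375 -1.3125]
Step 6: x=[2.8594 6.1251] v=[-0.0938 -1.0625]

Answer: 2.8594 6.1251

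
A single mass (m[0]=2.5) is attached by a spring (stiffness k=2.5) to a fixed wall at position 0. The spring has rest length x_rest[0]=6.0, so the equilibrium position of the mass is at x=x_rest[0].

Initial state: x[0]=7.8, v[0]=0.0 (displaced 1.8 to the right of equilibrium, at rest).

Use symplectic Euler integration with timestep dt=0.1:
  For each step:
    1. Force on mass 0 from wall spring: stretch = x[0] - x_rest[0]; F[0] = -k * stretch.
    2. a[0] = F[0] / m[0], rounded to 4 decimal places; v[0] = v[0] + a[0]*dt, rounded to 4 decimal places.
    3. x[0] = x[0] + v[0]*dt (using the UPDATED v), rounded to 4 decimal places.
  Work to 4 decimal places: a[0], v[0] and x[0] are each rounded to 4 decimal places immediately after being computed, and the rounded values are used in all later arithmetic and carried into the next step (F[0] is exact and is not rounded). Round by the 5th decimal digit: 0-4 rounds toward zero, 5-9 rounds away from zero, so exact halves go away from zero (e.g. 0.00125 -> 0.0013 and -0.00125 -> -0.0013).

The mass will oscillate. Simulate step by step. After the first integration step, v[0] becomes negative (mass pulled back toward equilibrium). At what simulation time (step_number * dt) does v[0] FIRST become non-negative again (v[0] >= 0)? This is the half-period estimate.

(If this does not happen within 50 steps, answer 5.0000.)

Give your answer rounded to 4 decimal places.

Step 0: x=[7.8000] v=[0.0000]
Step 1: x=[7.7820] v=[-0.1800]
Step 2: x=[7.7462] v=[-0.3582]
Step 3: x=[7.6929] v=[-0.5328]
Step 4: x=[7.6227] v=[-0.7021]
Step 5: x=[7.5363] v=[-0.8644]
Step 6: x=[7.4345] v=[-1.0180]
Step 7: x=[7.3184] v=[-1.1615]
Step 8: x=[7.1891] v=[-1.2933]
Step 9: x=[7.0479] v=[-1.4122]
Step 10: x=[6.8962] v=[-1.5170]
Step 11: x=[6.7355] v=[-1.6066]
Step 12: x=[6.5675] v=[-1.6802]
Step 13: x=[6.3938] v=[-1.7370]
Step 14: x=[6.2162] v=[-1.7764]
Step 15: x=[6.0364] v=[-1.7980]
Step 16: x=[5.8562] v=[-1.8016]
Step 17: x=[5.6775] v=[-1.7872]
Step 18: x=[5.5020] v=[-1.7550]
Step 19: x=[5.3315] v=[-1.7052]
Step 20: x=[5.1677] v=[-1.6384]
Step 21: x=[5.0122] v=[-1.5552]
Step 22: x=[4.8666] v=[-1.4564]
Step 23: x=[4.7323] v=[-1.3431]
Step 24: x=[4.6107] v=[-1.2163]
Step 25: x=[4.5030] v=[-1.0774]
Step 26: x=[4.4102] v=[-0.9277]
Step 27: x=[4.3333] v=[-0.7687]
Step 28: x=[4.2731] v=[-0.6020]
Step 29: x=[4.2302] v=[-0.4293]
Step 30: x=[4.2050] v=[-0.2523]
Step 31: x=[4.1977] v=[-0.0728]
Step 32: x=[4.2084] v=[0.1074]
First v>=0 after going negative at step 32, time=3.2000

Answer: 3.2000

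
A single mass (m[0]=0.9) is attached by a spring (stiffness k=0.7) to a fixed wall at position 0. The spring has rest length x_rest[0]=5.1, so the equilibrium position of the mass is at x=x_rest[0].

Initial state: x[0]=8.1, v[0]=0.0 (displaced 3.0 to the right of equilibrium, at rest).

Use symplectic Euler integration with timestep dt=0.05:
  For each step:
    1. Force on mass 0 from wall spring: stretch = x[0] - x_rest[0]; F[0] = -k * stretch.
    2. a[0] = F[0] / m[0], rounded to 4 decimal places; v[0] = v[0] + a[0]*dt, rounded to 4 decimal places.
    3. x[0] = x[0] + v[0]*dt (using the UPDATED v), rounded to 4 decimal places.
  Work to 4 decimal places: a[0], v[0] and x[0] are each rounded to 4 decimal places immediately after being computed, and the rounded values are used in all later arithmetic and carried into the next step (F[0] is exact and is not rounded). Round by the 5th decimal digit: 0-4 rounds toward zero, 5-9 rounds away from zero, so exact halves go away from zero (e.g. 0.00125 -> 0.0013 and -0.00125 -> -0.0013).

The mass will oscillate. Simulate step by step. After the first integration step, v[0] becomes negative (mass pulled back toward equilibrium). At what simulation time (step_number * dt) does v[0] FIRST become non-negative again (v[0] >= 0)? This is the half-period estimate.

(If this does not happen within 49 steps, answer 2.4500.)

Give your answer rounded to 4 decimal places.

Step 0: x=[8.1000] v=[0.0000]
Step 1: x=[8.0942] v=[-0.1167]
Step 2: x=[8.0825] v=[-0.2331]
Step 3: x=[8.0650] v=[-0.3491]
Step 4: x=[8.0418] v=[-0.4644]
Step 5: x=[8.0129] v=[-0.5788]
Step 6: x=[7.9783] v=[-0.6921]
Step 7: x=[7.9381] v=[-0.8040]
Step 8: x=[7.8924] v=[-0.9144]
Step 9: x=[7.8413] v=[-1.0230]
Step 10: x=[7.7848] v=[-1.1296]
Step 11: x=[7.7231] v=[-1.2340]
Step 12: x=[7.6563] v=[-1.3360]
Step 13: x=[7.5845] v=[-1.4354]
Step 14: x=[7.5079] v=[-1.5320]
Step 15: x=[7.4266] v=[-1.6256]
Step 16: x=[7.3408] v=[-1.7161]
Step 17: x=[7.2506] v=[-1.8032]
Step 18: x=[7.1563] v=[-1.8868]
Step 19: x=[7.0580] v=[-1.9668]
Step 20: x=[6.9559] v=[-2.0429]
Step 21: x=[6.8501] v=[-2.1151]
Step 22: x=[6.7409] v=[-2.1832]
Step 23: x=[6.6286] v=[-2.2470]
Step 24: x=[6.5133] v=[-2.3064]
Step 25: x=[6.3952] v=[-2.3614]
Step 26: x=[6.2746] v=[-2.4118]
Step 27: x=[6.1517] v=[-2.4575]
Step 28: x=[6.0268] v=[-2.4984]
Step 29: x=[5.9001] v=[-2.5344]
Step 30: x=[5.7718] v=[-2.5655]
Step 31: x=[5.6422] v=[-2.5916]
Step 32: x=[5.5116] v=[-2.6127]
Step 33: x=[5.3802] v=[-2.6287]
Step 34: x=[5.2482] v=[-2.6396]
Step 35: x=[5.1159] v=[-2.6454]
Step 36: x=[4.9836] v=[-2.6460]
Step 37: x=[4.8515] v=[-2.6415]
Step 38: x=[4.7199] v=[-2.6318]
Step 39: x=[4.5891] v=[-2.6170]
Step 40: x=[4.4592] v=[-2.5971]
Step 41: x=[4.3306] v=[-2.5722]
Step 42: x=[4.2035] v=[-2.5423]
Step 43: x=[4.0781] v=[-2.5074]
Step 44: x=[3.9547] v=[-2.4677]
Step 45: x=[3.8335] v=[-2.4232]
Step 46: x=[3.7148] v=[-2.3739]
Step 47: x=[3.5988] v=[-2.3200]
Step 48: x=[3.4857] v=[-2.2616]
Step 49: x=[3.3758] v=[-2.1988]
v[0] did not become non-negative within 49 steps; using fallback time=2.4500

Answer: 2.4500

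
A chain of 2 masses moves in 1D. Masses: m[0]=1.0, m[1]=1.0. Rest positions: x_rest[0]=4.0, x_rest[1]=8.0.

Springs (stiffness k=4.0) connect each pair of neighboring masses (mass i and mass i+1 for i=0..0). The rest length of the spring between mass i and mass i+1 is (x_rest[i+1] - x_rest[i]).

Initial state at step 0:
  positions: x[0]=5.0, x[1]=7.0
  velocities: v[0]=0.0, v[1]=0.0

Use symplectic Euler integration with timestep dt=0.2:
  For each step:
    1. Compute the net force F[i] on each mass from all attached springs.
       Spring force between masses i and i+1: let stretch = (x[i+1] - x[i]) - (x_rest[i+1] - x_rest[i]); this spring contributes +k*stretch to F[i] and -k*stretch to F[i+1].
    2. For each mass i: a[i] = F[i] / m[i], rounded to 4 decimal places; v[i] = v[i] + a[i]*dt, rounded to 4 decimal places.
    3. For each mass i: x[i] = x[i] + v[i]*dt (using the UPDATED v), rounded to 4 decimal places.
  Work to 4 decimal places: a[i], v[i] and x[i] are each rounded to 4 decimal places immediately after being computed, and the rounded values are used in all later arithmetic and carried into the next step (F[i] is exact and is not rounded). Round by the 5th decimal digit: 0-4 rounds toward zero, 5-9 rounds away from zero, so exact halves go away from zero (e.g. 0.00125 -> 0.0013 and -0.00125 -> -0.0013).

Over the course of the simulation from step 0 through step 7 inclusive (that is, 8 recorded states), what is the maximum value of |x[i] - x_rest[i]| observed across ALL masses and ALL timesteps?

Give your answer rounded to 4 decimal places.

Step 0: x=[5.0000 7.0000] v=[0.0000 0.0000]
Step 1: x=[4.6800 7.3200] v=[-1.6000 1.6000]
Step 2: x=[4.1424 7.8576] v=[-2.6880 2.6880]
Step 3: x=[3.5592 8.4408] v=[-2.9158 2.9158]
Step 4: x=[3.1171 8.8829] v=[-2.2105 2.2105]
Step 5: x=[2.9575 9.0425] v=[-0.7979 0.7979]
Step 6: x=[3.1315 8.8685] v=[0.8701 -0.8701]
Step 7: x=[3.5834 8.4166] v=[2.2597 -2.2597]
Max displacement = 1.0425

Answer: 1.0425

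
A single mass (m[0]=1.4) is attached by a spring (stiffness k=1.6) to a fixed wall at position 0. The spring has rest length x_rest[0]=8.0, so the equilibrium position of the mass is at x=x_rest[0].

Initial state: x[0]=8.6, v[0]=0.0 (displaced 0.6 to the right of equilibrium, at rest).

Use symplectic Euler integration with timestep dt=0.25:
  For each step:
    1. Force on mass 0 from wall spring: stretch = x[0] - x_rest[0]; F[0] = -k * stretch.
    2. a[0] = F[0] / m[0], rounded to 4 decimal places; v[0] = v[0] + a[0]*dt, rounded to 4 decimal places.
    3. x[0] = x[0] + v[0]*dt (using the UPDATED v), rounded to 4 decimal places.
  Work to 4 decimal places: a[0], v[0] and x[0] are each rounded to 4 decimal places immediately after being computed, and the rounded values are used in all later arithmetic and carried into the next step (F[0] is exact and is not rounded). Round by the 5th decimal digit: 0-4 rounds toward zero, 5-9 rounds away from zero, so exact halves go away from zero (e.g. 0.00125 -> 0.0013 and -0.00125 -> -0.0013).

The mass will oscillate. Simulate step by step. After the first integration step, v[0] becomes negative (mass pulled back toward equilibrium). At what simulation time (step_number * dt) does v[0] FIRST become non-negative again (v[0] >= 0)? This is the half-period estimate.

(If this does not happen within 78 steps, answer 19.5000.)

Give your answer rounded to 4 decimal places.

Step 0: x=[8.6000] v=[0.0000]
Step 1: x=[8.5572] v=[-0.1714]
Step 2: x=[8.4746] v=[-0.3306]
Step 3: x=[8.3581] v=[-0.4662]
Step 4: x=[8.2160] v=[-0.5685]
Step 5: x=[8.0585] v=[-0.6302]
Step 6: x=[7.8968] v=[-0.6469]
Step 7: x=[7.7425] v=[-0.6174]
Step 8: x=[7.6066] v=[-0.5438]
Step 9: x=[7.4988] v=[-0.4314]
Step 10: x=[7.4268] v=[-0.2882]
Step 11: x=[7.3957] v=[-0.1244]
Step 12: x=[7.4078] v=[0.0483]
First v>=0 after going negative at step 12, time=3.0000

Answer: 3.0000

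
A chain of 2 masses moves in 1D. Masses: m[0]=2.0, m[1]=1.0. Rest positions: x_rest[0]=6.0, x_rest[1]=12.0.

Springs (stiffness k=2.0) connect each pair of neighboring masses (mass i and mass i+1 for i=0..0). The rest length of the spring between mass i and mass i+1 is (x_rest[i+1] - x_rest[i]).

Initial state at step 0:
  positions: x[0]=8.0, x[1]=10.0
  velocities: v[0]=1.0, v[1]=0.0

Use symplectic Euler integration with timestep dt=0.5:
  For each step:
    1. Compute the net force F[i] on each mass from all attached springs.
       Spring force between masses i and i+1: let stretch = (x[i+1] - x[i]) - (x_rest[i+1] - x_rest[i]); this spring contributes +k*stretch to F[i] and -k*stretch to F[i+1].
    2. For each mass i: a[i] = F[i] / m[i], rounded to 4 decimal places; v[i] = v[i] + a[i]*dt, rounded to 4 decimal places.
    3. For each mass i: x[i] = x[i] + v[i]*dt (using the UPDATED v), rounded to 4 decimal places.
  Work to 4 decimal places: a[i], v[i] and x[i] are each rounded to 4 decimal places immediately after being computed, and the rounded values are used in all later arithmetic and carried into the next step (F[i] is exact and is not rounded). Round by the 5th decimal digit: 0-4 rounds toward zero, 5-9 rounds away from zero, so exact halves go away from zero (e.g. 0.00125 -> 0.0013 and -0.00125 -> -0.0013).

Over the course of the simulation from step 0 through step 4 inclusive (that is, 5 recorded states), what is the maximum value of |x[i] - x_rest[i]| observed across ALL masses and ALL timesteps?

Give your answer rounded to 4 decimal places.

Answer: 4.4375

Derivation:
Step 0: x=[8.0000 10.0000] v=[1.0000 0.0000]
Step 1: x=[7.5000 12.0000] v=[-1.0000 4.0000]
Step 2: x=[6.6250 14.7500] v=[-1.7500 5.5000]
Step 3: x=[6.2813 16.4375] v=[-0.6875 3.3750]
Step 4: x=[6.9766 16.0469] v=[1.3906 -0.7812]
Max displacement = 4.4375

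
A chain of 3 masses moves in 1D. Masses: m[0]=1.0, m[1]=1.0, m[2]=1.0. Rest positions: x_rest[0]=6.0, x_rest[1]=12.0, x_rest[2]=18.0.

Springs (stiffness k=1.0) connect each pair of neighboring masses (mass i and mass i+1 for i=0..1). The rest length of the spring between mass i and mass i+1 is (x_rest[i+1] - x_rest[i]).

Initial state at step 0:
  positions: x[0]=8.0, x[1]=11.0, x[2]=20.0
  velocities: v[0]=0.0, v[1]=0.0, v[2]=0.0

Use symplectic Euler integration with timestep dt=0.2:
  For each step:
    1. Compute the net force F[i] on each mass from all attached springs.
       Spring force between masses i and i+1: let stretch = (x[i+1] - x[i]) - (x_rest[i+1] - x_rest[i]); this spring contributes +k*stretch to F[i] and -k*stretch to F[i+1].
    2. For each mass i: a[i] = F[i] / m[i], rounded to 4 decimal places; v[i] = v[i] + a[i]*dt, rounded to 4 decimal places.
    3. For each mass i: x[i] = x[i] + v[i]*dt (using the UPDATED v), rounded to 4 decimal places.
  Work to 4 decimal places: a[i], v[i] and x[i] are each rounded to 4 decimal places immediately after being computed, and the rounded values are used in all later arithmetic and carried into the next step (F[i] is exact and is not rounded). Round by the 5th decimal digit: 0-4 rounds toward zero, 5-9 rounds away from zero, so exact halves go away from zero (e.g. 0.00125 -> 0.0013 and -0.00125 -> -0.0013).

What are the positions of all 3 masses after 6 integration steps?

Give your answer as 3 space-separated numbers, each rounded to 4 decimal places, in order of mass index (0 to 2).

Step 0: x=[8.0000 11.0000 20.0000] v=[0.0000 0.0000 0.0000]
Step 1: x=[7.8800 11.2400 19.8800] v=[-0.6000 1.2000 -0.6000]
Step 2: x=[7.6544 11.6912 19.6544] v=[-1.1280 2.2560 -1.1280]
Step 3: x=[7.3503 12.2995 19.3503] v=[-1.5206 3.0413 -1.5206]
Step 4: x=[7.0041 12.9918 19.0041] v=[-1.7308 3.4616 -1.7308]
Step 5: x=[6.6574 13.6851 18.6574] v=[-1.7333 3.4665 -1.7333]
Step 6: x=[6.3518 14.2962 18.3518] v=[-1.5278 3.0554 -1.5278]

Answer: 6.3518 14.2962 18.3518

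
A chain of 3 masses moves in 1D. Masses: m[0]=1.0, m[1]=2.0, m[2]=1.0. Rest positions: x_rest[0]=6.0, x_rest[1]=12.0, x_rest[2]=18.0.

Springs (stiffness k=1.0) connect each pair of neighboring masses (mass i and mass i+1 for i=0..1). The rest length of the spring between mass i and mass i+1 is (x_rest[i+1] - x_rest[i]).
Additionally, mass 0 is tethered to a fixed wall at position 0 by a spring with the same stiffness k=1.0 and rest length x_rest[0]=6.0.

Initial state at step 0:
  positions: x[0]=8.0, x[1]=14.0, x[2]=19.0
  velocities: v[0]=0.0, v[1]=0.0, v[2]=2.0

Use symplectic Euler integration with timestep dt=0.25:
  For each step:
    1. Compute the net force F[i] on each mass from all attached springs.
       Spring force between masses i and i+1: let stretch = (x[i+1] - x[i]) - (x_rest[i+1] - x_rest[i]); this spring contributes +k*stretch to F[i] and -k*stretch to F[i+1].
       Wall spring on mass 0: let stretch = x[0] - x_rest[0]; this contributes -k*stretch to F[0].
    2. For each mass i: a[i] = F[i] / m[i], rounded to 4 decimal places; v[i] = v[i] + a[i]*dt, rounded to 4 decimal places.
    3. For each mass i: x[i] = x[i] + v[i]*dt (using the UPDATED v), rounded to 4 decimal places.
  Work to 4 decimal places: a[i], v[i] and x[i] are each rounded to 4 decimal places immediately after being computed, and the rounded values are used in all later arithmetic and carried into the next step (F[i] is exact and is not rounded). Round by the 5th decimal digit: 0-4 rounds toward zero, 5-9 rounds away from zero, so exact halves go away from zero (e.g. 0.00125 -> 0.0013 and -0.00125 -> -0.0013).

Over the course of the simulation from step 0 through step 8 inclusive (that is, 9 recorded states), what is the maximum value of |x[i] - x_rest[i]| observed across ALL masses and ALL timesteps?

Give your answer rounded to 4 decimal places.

Step 0: x=[8.0000 14.0000 19.0000] v=[0.0000 0.0000 2.0000]
Step 1: x=[7.8750 13.9688 19.5625] v=[-0.5000 -0.1250 2.2500]
Step 2: x=[7.6387 13.9219 20.1504] v=[-0.9453 -0.1875 2.3516]
Step 3: x=[7.3177 13.8733 20.7240] v=[-1.2842 -0.1944 2.2945]
Step 4: x=[6.9490 13.8339 21.2445] v=[-1.4747 -0.1575 2.0818]
Step 5: x=[6.5763 13.8110 21.6768] v=[-1.4907 -0.0918 1.7292]
Step 6: x=[6.2448 13.8078 21.9925] v=[-1.3261 -0.0129 1.2628]
Step 7: x=[5.9957 13.8240 22.1717] v=[-0.9966 0.0648 0.7166]
Step 8: x=[5.8611 13.8564 22.2041] v=[-0.5385 0.1297 0.1297]
Max displacement = 4.2041

Answer: 4.2041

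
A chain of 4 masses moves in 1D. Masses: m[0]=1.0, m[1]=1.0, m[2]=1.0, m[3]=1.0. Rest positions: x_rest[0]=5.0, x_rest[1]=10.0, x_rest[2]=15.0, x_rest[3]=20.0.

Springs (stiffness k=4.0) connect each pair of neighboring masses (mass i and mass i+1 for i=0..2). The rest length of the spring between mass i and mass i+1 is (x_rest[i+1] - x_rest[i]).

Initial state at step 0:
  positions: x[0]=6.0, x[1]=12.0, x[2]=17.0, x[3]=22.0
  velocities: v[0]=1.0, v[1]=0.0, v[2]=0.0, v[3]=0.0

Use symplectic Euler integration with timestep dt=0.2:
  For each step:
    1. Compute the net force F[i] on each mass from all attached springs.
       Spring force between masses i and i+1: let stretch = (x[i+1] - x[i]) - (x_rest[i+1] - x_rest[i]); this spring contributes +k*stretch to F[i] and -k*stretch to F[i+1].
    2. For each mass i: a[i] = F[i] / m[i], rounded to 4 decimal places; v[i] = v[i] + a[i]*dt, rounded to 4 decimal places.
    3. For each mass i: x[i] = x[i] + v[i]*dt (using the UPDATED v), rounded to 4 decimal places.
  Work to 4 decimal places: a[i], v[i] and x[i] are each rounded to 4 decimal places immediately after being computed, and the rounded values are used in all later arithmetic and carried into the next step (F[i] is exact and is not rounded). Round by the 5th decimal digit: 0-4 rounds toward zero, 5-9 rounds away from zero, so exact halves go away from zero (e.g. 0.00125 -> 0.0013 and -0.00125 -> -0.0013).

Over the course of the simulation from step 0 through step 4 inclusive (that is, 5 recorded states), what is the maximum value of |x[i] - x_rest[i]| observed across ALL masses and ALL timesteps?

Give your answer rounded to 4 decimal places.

Answer: 2.5035

Derivation:
Step 0: x=[6.0000 12.0000 17.0000 22.0000] v=[1.0000 0.0000 0.0000 0.0000]
Step 1: x=[6.3600 11.8400 17.0000 22.0000] v=[1.8000 -0.8000 0.0000 0.0000]
Step 2: x=[6.7968 11.6288 16.9744 22.0000] v=[2.1840 -1.0560 -0.1280 0.0000]
Step 3: x=[7.2067 11.4998 16.8976 21.9959] v=[2.0496 -0.6451 -0.3840 -0.0205]
Step 4: x=[7.5035 11.5475 16.7729 21.9761] v=[1.4841 0.2387 -0.6236 -0.0991]
Max displacement = 2.5035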